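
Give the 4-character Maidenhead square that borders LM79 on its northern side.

LN70

Latitude square 9; +1 → 10, wraps to 0, carry into field.
Latitude field M = 12; +1 → 13 = N.
The longitude characters are unchanged.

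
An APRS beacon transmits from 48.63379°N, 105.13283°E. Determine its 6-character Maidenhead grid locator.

Add 180° to longitude and 90° to latitude: 285.1328, 138.6338.
Field: 285.1328/20 → 14 → O, 138.6338/10 → 13 → N; chars ON.
Square: 5.1328/2 → 2, 8.6338/1 → 8; chars 28.
Subsquare: 1.1328/0.0833333 → 13 → n, 0.6338/0.0416667 → 15 → p; chars np.

ON28np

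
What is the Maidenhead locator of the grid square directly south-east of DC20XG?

Longitude subsquare x = 23; +1 → 24, wraps to 0 = a, carry into square.
Longitude square 2; +1 → 3.
Latitude subsquare g = 6; −1 → 5 = f.

DC30af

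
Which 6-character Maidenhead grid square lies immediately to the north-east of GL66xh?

Longitude subsquare x = 23; +1 → 24, wraps to 0 = a, carry into square.
Longitude square 6; +1 → 7.
Latitude subsquare h = 7; +1 → 8 = i.

GL76ai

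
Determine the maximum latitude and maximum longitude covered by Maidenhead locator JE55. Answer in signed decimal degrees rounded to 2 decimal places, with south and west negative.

-44.00, 12.00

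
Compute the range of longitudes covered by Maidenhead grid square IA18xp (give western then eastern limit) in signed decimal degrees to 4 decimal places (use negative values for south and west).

-16.0833, -16.0000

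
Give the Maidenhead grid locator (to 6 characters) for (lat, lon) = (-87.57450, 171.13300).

Shift to the Maidenhead origin (180°W, 90°S): lon 351.1330, lat 2.4255.
Field (20°×10°, letters A–R): 351.1330/20 → 17 → R, 2.4255/10 → 0 → A; chars RA.
Square (2°×1°, digits 0–9): 11.1330/2 → 5, 2.4255/1 → 2; chars 52.
Subsquare (5′×2.5′, letters a–x): 1.1330/0.0833333 → 13 → n, 0.4255/0.0416667 → 10 → k; chars nk.

RA52nk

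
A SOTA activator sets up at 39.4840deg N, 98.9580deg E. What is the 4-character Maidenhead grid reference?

Add 180° to longitude and 90° to latitude: 278.96, 129.48.
Field: 278.96/20 → 13 → N, 129.48/10 → 12 → M; chars NM.
Square: 18.96/2 → 9, 9.48/1 → 9; chars 99.

NM99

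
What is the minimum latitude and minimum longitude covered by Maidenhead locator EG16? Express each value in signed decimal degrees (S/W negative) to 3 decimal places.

-24.000, -98.000

Field E=4, G=6: +4·20° lon, +6·10° lat → SW at lon -100°, lat -30°.
Square 1, 6: +1·2° lon, +6·1° lat → SW at lon -98°, lat -24°.
latitude -24.000, longitude -98.000.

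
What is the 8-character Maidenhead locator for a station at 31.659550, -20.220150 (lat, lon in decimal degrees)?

HM91vp38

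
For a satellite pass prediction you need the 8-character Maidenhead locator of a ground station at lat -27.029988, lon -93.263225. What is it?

Shift to the Maidenhead origin (180°W, 90°S): lon 86.73677, lat 62.97001.
Field: 86.73677/20 → 4 → E, 62.97001/10 → 6 → G; chars EG.
Square: 6.73677/2 → 3, 2.97001/1 → 2; chars 32.
Subsquare: 0.73677/0.0833333 → 8 → i, 0.97001/0.0416667 → 23 → x; chars ix.
Extended square: 0.07011/0.00833333 → 8, 0.01168/0.00416667 → 2; chars 82.

EG32ix82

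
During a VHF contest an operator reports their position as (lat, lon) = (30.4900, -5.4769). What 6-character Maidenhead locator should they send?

IM70gl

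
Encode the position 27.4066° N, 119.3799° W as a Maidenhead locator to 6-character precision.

DL07hj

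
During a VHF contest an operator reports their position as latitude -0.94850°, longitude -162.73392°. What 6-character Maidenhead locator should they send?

AI89pb

Shift to the Maidenhead origin (180°W, 90°S): lon 17.2661, lat 89.0515.
Field: 17.2661/20 → 0 → A, 89.0515/10 → 8 → I; chars AI.
Square: 17.2661/2 → 8, 9.0515/1 → 9; chars 89.
Subsquare: 1.2661/0.0833333 → 15 → p, 0.0515/0.0416667 → 1 → b; chars pb.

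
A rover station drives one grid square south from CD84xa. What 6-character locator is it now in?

CD83xx

Latitude subsquare a = 0; −1 → -1, wraps to 23 = x, carry into square.
Latitude square 4; −1 → 3.
The longitude characters are unchanged.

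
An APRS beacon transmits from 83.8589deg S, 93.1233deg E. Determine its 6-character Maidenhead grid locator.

NA66nd

Shift to the Maidenhead origin (180°W, 90°S): lon 273.1233, lat 6.1411.
Field: lon ⌊273.1233/20⌋ = 13 → N; lat ⌊6.1411/10⌋ = 0 → A.
Square: lon ⌊13.1233/2⌋ = 6; lat ⌊6.1411/1⌋ = 6.
Subsquare: lon ⌊1.1233/0.0833333⌋ = 13 → n; lat ⌊0.1411/0.0416667⌋ = 3 → d.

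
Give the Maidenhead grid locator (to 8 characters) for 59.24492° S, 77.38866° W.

FD10hs31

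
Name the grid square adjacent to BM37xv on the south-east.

BM47au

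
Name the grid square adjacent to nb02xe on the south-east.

NB12ad

Longitude subsquare x = 23; +1 → 24, wraps to 0 = a, carry into square.
Longitude square 0; +1 → 1.
Latitude subsquare e = 4; −1 → 3 = d.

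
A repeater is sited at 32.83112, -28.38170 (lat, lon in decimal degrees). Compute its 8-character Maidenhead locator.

HM52tt49

Add 180° to longitude and 90° to latitude: 151.61830, 122.83112.
Field: lon ⌊151.61830/20⌋ = 7 → H; lat ⌊122.83112/10⌋ = 12 → M.
Square: lon ⌊11.61830/2⌋ = 5; lat ⌊2.83112/1⌋ = 2.
Subsquare: lon ⌊1.61830/0.0833333⌋ = 19 → t; lat ⌊0.83112/0.0416667⌋ = 19 → t.
Extended square: lon ⌊0.03497/0.00833333⌋ = 4; lat ⌊0.03945/0.00416667⌋ = 9.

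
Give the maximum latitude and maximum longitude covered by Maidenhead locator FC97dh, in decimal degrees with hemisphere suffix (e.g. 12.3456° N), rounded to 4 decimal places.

62.6667° S, 61.6667° W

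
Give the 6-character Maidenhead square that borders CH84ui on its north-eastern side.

CH84vj

Longitude subsquare u = 20; +1 → 21 = v.
Latitude subsquare i = 8; +1 → 9 = j.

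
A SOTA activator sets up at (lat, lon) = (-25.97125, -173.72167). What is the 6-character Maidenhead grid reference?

AG34da

Shift to the Maidenhead origin (180°W, 90°S): lon 6.2783, lat 64.0288.
Field: lon ⌊6.2783/20⌋ = 0 → A; lat ⌊64.0288/10⌋ = 6 → G.
Square: lon ⌊6.2783/2⌋ = 3; lat ⌊4.0288/1⌋ = 4.
Subsquare: lon ⌊0.2783/0.0833333⌋ = 3 → d; lat ⌊0.0288/0.0416667⌋ = 0 → a.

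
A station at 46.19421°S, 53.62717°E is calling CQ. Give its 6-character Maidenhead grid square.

LE63tt

Add 180° to longitude and 90° to latitude: 233.6272, 43.8058.
Field (20°×10°, letters A–R): 233.6272/20 → 11 → L, 43.8058/10 → 4 → E; chars LE.
Square (2°×1°, digits 0–9): 13.6272/2 → 6, 3.8058/1 → 3; chars 63.
Subsquare (5′×2.5′, letters a–x): 1.6272/0.0833333 → 19 → t, 0.8058/0.0416667 → 19 → t; chars tt.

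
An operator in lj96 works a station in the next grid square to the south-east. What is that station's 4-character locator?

Longitude square 9; +1 → 10, wraps to 0, carry into field.
Longitude field L = 11; +1 → 12 = M.
Latitude square 6; −1 → 5.

MJ05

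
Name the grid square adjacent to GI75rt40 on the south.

Latitude extended square 0; −1 → -1, wraps to 9, carry into subsquare.
Latitude subsquare t = 19; −1 → 18 = s.
The longitude characters are unchanged.

GI75rs49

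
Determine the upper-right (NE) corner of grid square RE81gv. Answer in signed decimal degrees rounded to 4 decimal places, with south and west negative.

-48.0833, 176.5833

Field R=17, E=4: +17·20° lon, +4·10° lat → SW at lon 160°, lat -50°.
Square 8, 1: +8·2° lon, +1·1° lat → SW at lon 176°, lat -49°.
Subsquare g=6, v=21: +6·0.0833333° lon, +21·0.0416667° lat → SW at lon 176.5°, lat -48.125°.
Cell spans 0.0833333° lon × 0.0416667° lat. NE corner is SW corner plus one full cell.
latitude -48.0833, longitude 176.5833.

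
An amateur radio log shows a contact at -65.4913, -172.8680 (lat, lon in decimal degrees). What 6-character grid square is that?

AC34nm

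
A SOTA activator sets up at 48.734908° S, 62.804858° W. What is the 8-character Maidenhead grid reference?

FE81og33

Add 180° to longitude and 90° to latitude: 117.19514, 41.26509.
Field: lon ⌊117.19514/20⌋ = 5 → F; lat ⌊41.26509/10⌋ = 4 → E.
Square: lon ⌊17.19514/2⌋ = 8; lat ⌊1.26509/1⌋ = 1.
Subsquare: lon ⌊1.19514/0.0833333⌋ = 14 → o; lat ⌊0.26509/0.0416667⌋ = 6 → g.
Extended square: lon ⌊0.02848/0.00833333⌋ = 3; lat ⌊0.01509/0.00416667⌋ = 3.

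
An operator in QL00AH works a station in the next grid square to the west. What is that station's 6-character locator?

PL90xh

Longitude subsquare a = 0; −1 → -1, wraps to 23 = x, carry into square.
Longitude square 0; −1 → -1, wraps to 9, carry into field.
Longitude field Q = 16; −1 → 15 = P.
The latitude characters are unchanged.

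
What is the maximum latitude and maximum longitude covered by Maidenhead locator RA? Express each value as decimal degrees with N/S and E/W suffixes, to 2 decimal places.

80.00° S, 180.00° E

Field R=17, A=0: +17·20° lon, +0·10° lat → SW at lon 160°, lat -90°.
Cell spans 20° lon × 10° lat. NE corner is SW corner plus one full cell.
latitude 80.00° S, longitude 180.00° E.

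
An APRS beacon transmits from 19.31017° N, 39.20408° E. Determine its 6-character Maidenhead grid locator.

Shift to the Maidenhead origin (180°W, 90°S): lon 219.2041, lat 109.3102.
Field: lon ⌊219.2041/20⌋ = 10 → K; lat ⌊109.3102/10⌋ = 10 → K.
Square: lon ⌊19.2041/2⌋ = 9; lat ⌊9.3102/1⌋ = 9.
Subsquare: lon ⌊1.2041/0.0833333⌋ = 14 → o; lat ⌊0.3102/0.0416667⌋ = 7 → h.

KK99oh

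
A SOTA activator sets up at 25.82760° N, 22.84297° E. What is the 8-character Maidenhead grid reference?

Offset from 180°W / 90°S: lon 202.84297°, lat 115.82760°.
Field: lon ⌊202.84297/20⌋ = 10 → K; lat ⌊115.82760/10⌋ = 11 → L.
Square: lon ⌊2.84297/2⌋ = 1; lat ⌊5.82760/1⌋ = 5.
Subsquare: lon ⌊0.84297/0.0833333⌋ = 10 → k; lat ⌊0.82760/0.0416667⌋ = 19 → t.
Extended square: lon ⌊0.00964/0.00833333⌋ = 1; lat ⌊0.03593/0.00416667⌋ = 8.

KL15kt18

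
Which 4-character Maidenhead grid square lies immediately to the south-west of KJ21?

Longitude square 2; −1 → 1.
Latitude square 1; −1 → 0.

KJ10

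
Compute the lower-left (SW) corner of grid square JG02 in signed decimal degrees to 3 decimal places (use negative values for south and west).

-28.000, 0.000

Field J=9, G=6: +9·20° lon, +6·10° lat → SW at lon 0°, lat -30°.
Square 0, 2: +0·2° lon, +2·1° lat → SW at lon 0°, lat -28°.
latitude -28.000, longitude 0.000.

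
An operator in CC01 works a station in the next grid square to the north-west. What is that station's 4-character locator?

Longitude square 0; −1 → -1, wraps to 9, carry into field.
Longitude field C = 2; −1 → 1 = B.
Latitude square 1; +1 → 2.

BC92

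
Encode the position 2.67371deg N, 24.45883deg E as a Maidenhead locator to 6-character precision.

Offset from 180°W / 90°S: lon 204.4588°, lat 92.6737°.
Field: lon ⌊204.4588/20⌋ = 10 → K; lat ⌊92.6737/10⌋ = 9 → J.
Square: lon ⌊4.4588/2⌋ = 2; lat ⌊2.6737/1⌋ = 2.
Subsquare: lon ⌊0.4588/0.0833333⌋ = 5 → f; lat ⌊0.6737/0.0416667⌋ = 16 → q.

KJ22fq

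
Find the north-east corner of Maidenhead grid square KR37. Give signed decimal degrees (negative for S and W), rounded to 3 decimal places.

88.000, 28.000

Field K=10, R=17: +10·20° lon, +17·10° lat → SW at lon 20°, lat 80°.
Square 3, 7: +3·2° lon, +7·1° lat → SW at lon 26°, lat 87°.
Cell spans 2° lon × 1° lat. NE corner is SW corner plus one full cell.
latitude 88.000, longitude 28.000.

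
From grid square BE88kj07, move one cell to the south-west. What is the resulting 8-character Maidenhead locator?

Longitude extended square 0; −1 → -1, wraps to 9, carry into subsquare.
Longitude subsquare k = 10; −1 → 9 = j.
Latitude extended square 7; −1 → 6.

BE88jj96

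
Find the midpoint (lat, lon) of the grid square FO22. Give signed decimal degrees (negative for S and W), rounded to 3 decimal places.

Field F=5, O=14: +5·20° lon, +14·10° lat → SW at lon -80°, lat 50°.
Square 2, 2: +2·2° lon, +2·1° lat → SW at lon -76°, lat 52°.
Cell spans 2° lon × 1° lat. Centre is SW corner plus half of each.
latitude 52.500, longitude -75.000.

52.500, -75.000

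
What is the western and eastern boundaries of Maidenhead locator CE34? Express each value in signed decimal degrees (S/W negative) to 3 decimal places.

-134.000, -132.000

Field C=2, E=4: +2·20° lon, +4·10° lat → SW at lon -140°, lat -50°.
Square 3, 4: +3·2° lon, +4·1° lat → SW at lon -134°, lat -46°.
Cell spans 2° lon × 1° lat.
west -134.000, east -132.000.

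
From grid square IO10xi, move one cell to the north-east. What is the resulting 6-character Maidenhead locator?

IO20aj

Longitude subsquare x = 23; +1 → 24, wraps to 0 = a, carry into square.
Longitude square 1; +1 → 2.
Latitude subsquare i = 8; +1 → 9 = j.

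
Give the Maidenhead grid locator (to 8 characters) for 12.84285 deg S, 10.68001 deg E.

JH57id17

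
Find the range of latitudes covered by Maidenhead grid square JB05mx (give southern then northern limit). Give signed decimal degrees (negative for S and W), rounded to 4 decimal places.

-74.0417, -74.0000

Field J=9, B=1: +9·20° lon, +1·10° lat → SW at lon 0°, lat -80°.
Square 0, 5: +0·2° lon, +5·1° lat → SW at lon 0°, lat -75°.
Subsquare m=12, x=23: +12·0.0833333° lon, +23·0.0416667° lat → SW at lon 1°, lat -74.0417°.
Cell spans 0.0833333° lon × 0.0416667° lat.
south -74.0417, north -74.0000.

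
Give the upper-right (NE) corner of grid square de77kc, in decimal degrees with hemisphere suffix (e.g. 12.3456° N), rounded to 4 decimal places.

Field D=3, E=4: +3·20° lon, +4·10° lat → SW at lon -120°, lat -50°.
Square 7, 7: +7·2° lon, +7·1° lat → SW at lon -106°, lat -43°.
Subsquare k=10, c=2: +10·0.0833333° lon, +2·0.0416667° lat → SW at lon -105.167°, lat -42.9167°.
Cell spans 0.0833333° lon × 0.0416667° lat. NE corner is SW corner plus one full cell.
latitude 42.8750° S, longitude 105.0833° W.

42.8750° S, 105.0833° W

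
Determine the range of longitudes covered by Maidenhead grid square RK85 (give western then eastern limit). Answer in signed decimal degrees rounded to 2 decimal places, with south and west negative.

Field R=17, K=10: +17·20° lon, +10·10° lat → SW at lon 160°, lat 10°.
Square 8, 5: +8·2° lon, +5·1° lat → SW at lon 176°, lat 15°.
Cell spans 2° lon × 1° lat.
west 176.00, east 178.00.

176.00, 178.00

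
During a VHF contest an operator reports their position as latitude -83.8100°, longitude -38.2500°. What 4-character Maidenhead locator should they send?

Shift to the Maidenhead origin (180°W, 90°S): lon 141.75, lat 6.19.
Field: 141.75/20 → 7 → H, 6.19/10 → 0 → A; chars HA.
Square: 1.75/2 → 0, 6.19/1 → 6; chars 06.

HA06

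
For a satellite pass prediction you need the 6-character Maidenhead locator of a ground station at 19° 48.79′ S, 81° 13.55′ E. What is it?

Add 180° to longitude and 90° to latitude: 261.2258, 70.1868.
Field (20°×10°, letters A–R): lon ⌊261.2258/20⌋ = 13 → N; lat ⌊70.1868/10⌋ = 7 → H.
Square (2°×1°, digits 0–9): lon ⌊1.2258/2⌋ = 0; lat ⌊0.1868/1⌋ = 0.
Subsquare (5′×2.5′, letters a–x): lon ⌊1.2258/0.0833333⌋ = 14 → o; lat ⌊0.1868/0.0416667⌋ = 4 → e.

NH00oe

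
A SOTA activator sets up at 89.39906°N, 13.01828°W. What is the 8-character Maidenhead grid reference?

IR39lj75

Offset from 180°W / 90°S: lon 166.98172°, lat 179.39906°.
Field: 166.98172/20 → 8 → I, 179.39906/10 → 17 → R; chars IR.
Square: 6.98172/2 → 3, 9.39906/1 → 9; chars 39.
Subsquare: 0.98172/0.0833333 → 11 → l, 0.39906/0.0416667 → 9 → j; chars lj.
Extended square: 0.06505/0.00833333 → 7, 0.02406/0.00416667 → 5; chars 75.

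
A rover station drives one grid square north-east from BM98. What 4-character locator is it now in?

CM09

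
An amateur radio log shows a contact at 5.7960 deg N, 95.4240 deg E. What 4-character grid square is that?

Offset from 180°W / 90°S: lon 275.42°, lat 95.80°.
Field (20°×10°, letters A–R): 275.42/20 → 13 → N, 95.80/10 → 9 → J; chars NJ.
Square (2°×1°, digits 0–9): 15.42/2 → 7, 5.80/1 → 5; chars 75.

NJ75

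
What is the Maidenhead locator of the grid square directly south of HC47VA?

HC46vx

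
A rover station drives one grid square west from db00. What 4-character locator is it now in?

CB90

Longitude square 0; −1 → -1, wraps to 9, carry into field.
Longitude field D = 3; −1 → 2 = C.
The latitude characters are unchanged.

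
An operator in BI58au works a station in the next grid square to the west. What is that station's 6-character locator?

BI48xu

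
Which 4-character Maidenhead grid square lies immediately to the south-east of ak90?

Longitude square 9; +1 → 10, wraps to 0, carry into field.
Longitude field A = 0; +1 → 1 = B.
Latitude square 0; −1 → -1, wraps to 9, carry into field.
Latitude field K = 10; −1 → 9 = J.

BJ09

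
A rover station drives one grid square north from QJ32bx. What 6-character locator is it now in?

Latitude subsquare x = 23; +1 → 24, wraps to 0 = a, carry into square.
Latitude square 2; +1 → 3.
The longitude characters are unchanged.

QJ33ba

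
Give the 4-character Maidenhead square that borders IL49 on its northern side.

IM40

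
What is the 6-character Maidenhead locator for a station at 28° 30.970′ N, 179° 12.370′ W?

AL08jm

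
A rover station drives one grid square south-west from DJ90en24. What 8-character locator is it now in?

Longitude extended square 2; −1 → 1.
Latitude extended square 4; −1 → 3.

DJ90en13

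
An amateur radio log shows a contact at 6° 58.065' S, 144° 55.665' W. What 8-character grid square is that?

BI73ma87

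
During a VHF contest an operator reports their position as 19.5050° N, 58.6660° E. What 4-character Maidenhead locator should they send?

LK99

Shift to the Maidenhead origin (180°W, 90°S): lon 238.67, lat 109.50.
Field: lon ⌊238.67/20⌋ = 11 → L; lat ⌊109.50/10⌋ = 10 → K.
Square: lon ⌊18.67/2⌋ = 9; lat ⌊9.50/1⌋ = 9.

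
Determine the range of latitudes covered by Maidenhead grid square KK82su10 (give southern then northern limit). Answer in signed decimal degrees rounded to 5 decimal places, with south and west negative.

Field K=10, K=10: +10·20° lon, +10·10° lat → SW at lon 20°, lat 10°.
Square 8, 2: +8·2° lon, +2·1° lat → SW at lon 36°, lat 12°.
Subsquare s=18, u=20: +18·0.0833333° lon, +20·0.0416667° lat → SW at lon 37.5°, lat 12.8333°.
Extended square 1, 0: +1·0.00833333° lon, +0·0.00416667° lat → SW at lon 37.5083°, lat 12.8333°.
Cell spans 0.00833333° lon × 0.00416667° lat.
south 12.83333, north 12.83750.

12.83333, 12.83750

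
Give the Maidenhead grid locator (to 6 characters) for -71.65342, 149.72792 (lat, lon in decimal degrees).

QB48ui

Offset from 180°W / 90°S: lon 329.7279°, lat 18.3466°.
Field (20°×10°, letters A–R): 329.7279/20 → 16 → Q, 18.3466/10 → 1 → B; chars QB.
Square (2°×1°, digits 0–9): 9.7279/2 → 4, 8.3466/1 → 8; chars 48.
Subsquare (5′×2.5′, letters a–x): 1.7279/0.0833333 → 20 → u, 0.3466/0.0416667 → 8 → i; chars ui.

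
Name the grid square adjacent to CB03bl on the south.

Latitude subsquare l = 11; −1 → 10 = k.
The longitude characters are unchanged.

CB03bk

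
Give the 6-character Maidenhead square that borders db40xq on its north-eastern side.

DB50ar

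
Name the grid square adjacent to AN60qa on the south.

AM69qx

Latitude subsquare a = 0; −1 → -1, wraps to 23 = x, carry into square.
Latitude square 0; −1 → -1, wraps to 9, carry into field.
Latitude field N = 13; −1 → 12 = M.
The longitude characters are unchanged.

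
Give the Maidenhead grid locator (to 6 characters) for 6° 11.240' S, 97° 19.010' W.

EI13it

Shift to the Maidenhead origin (180°W, 90°S): lon 82.6832, lat 83.8127.
Field (20°×10°, letters A–R): lon ⌊82.6832/20⌋ = 4 → E; lat ⌊83.8127/10⌋ = 8 → I.
Square (2°×1°, digits 0–9): lon ⌊2.6832/2⌋ = 1; lat ⌊3.8127/1⌋ = 3.
Subsquare (5′×2.5′, letters a–x): lon ⌊0.6832/0.0833333⌋ = 8 → i; lat ⌊0.8127/0.0416667⌋ = 19 → t.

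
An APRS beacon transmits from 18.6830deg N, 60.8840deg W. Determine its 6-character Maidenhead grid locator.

FK98nq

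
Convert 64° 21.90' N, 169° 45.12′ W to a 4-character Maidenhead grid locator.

Offset from 180°W / 90°S: lon 10.25°, lat 154.37°.
Field (20°×10°, letters A–R): 10.25/20 → 0 → A, 154.37/10 → 15 → P; chars AP.
Square (2°×1°, digits 0–9): 10.25/2 → 5, 4.37/1 → 4; chars 54.

AP54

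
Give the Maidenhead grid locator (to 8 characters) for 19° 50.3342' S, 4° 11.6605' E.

JH20cd38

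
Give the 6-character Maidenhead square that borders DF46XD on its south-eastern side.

Longitude subsquare x = 23; +1 → 24, wraps to 0 = a, carry into square.
Longitude square 4; +1 → 5.
Latitude subsquare d = 3; −1 → 2 = c.

DF56ac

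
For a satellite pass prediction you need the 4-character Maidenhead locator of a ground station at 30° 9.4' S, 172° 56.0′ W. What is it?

AF39

Offset from 180°W / 90°S: lon 7.07°, lat 59.84°.
Field: 7.07/20 → 0 → A, 59.84/10 → 5 → F; chars AF.
Square: 7.07/2 → 3, 9.84/1 → 9; chars 39.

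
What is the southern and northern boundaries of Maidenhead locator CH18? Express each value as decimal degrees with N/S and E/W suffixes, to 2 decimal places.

Field C=2, H=7: +2·20° lon, +7·10° lat → SW at lon -140°, lat -20°.
Square 1, 8: +1·2° lon, +8·1° lat → SW at lon -138°, lat -12°.
Cell spans 2° lon × 1° lat.
south 12.00° S, north 11.00° S.

12.00° S, 11.00° S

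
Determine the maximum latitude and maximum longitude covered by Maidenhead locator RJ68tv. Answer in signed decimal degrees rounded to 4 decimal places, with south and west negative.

Field R=17, J=9: +17·20° lon, +9·10° lat → SW at lon 160°, lat 0°.
Square 6, 8: +6·2° lon, +8·1° lat → SW at lon 172°, lat 8°.
Subsquare t=19, v=21: +19·0.0833333° lon, +21·0.0416667° lat → SW at lon 173.583°, lat 8.875°.
Cell spans 0.0833333° lon × 0.0416667° lat. NE corner is SW corner plus one full cell.
latitude 8.9167, longitude 173.6667.

8.9167, 173.6667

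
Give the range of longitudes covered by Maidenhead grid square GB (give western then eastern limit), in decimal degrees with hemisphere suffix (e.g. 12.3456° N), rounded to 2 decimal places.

60.00° W, 40.00° W

Field G=6, B=1: +6·20° lon, +1·10° lat → SW at lon -60°, lat -80°.
Cell spans 20° lon × 10° lat.
west 60.00° W, east 40.00° W.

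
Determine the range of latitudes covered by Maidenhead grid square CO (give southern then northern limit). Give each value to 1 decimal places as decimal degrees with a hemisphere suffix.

50.0° N, 60.0° N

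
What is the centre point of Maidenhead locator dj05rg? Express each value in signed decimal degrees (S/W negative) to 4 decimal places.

Field D=3, J=9: +3·20° lon, +9·10° lat → SW at lon -120°, lat 0°.
Square 0, 5: +0·2° lon, +5·1° lat → SW at lon -120°, lat 5°.
Subsquare r=17, g=6: +17·0.0833333° lon, +6·0.0416667° lat → SW at lon -118.583°, lat 5.25°.
Cell spans 0.0833333° lon × 0.0416667° lat. Centre is SW corner plus half of each.
latitude 5.2708, longitude -118.5417.

5.2708, -118.5417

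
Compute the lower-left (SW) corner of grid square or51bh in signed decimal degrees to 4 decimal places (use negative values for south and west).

Field O=14, R=17: +14·20° lon, +17·10° lat → SW at lon 100°, lat 80°.
Square 5, 1: +5·2° lon, +1·1° lat → SW at lon 110°, lat 81°.
Subsquare b=1, h=7: +1·0.0833333° lon, +7·0.0416667° lat → SW at lon 110.083°, lat 81.2917°.
latitude 81.2917, longitude 110.0833.

81.2917, 110.0833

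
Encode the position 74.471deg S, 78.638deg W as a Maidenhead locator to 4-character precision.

FB05

Add 180° to longitude and 90° to latitude: 101.36, 15.53.
Field: 101.36/20 → 5 → F, 15.53/10 → 1 → B; chars FB.
Square: 1.36/2 → 0, 5.53/1 → 5; chars 05.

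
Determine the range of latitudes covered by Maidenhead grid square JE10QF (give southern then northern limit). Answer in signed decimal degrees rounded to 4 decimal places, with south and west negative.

Field J=9, E=4: +9·20° lon, +4·10° lat → SW at lon 0°, lat -50°.
Square 1, 0: +1·2° lon, +0·1° lat → SW at lon 2°, lat -50°.
Subsquare q=16, f=5: +16·0.0833333° lon, +5·0.0416667° lat → SW at lon 3.33333°, lat -49.7917°.
Cell spans 0.0833333° lon × 0.0416667° lat.
south -49.7917, north -49.7500.

-49.7917, -49.7500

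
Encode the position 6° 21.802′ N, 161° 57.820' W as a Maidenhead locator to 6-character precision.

Add 180° to longitude and 90° to latitude: 18.0363, 96.3634.
Field: 18.0363/20 → 0 → A, 96.3634/10 → 9 → J; chars AJ.
Square: 18.0363/2 → 9, 6.3634/1 → 6; chars 96.
Subsquare: 0.0363/0.0833333 → 0 → a, 0.3634/0.0416667 → 8 → i; chars ai.

AJ96ai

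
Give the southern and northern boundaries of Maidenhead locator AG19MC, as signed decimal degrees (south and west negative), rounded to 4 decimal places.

Field A=0, G=6: +0·20° lon, +6·10° lat → SW at lon -180°, lat -30°.
Square 1, 9: +1·2° lon, +9·1° lat → SW at lon -178°, lat -21°.
Subsquare m=12, c=2: +12·0.0833333° lon, +2·0.0416667° lat → SW at lon -177°, lat -20.9167°.
Cell spans 0.0833333° lon × 0.0416667° lat.
south -20.9167, north -20.8750.

-20.9167, -20.8750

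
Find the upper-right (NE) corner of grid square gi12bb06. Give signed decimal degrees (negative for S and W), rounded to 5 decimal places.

Field G=6, I=8: +6·20° lon, +8·10° lat → SW at lon -60°, lat -10°.
Square 1, 2: +1·2° lon, +2·1° lat → SW at lon -58°, lat -8°.
Subsquare b=1, b=1: +1·0.0833333° lon, +1·0.0416667° lat → SW at lon -57.9167°, lat -7.95833°.
Extended square 0, 6: +0·0.00833333° lon, +6·0.00416667° lat → SW at lon -57.9167°, lat -7.93333°.
Cell spans 0.00833333° lon × 0.00416667° lat. NE corner is SW corner plus one full cell.
latitude -7.92917, longitude -57.90833.

-7.92917, -57.90833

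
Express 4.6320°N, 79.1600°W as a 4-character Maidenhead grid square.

FJ04

Shift to the Maidenhead origin (180°W, 90°S): lon 100.84, lat 94.63.
Field: lon ⌊100.84/20⌋ = 5 → F; lat ⌊94.63/10⌋ = 9 → J.
Square: lon ⌊0.84/2⌋ = 0; lat ⌊4.63/1⌋ = 4.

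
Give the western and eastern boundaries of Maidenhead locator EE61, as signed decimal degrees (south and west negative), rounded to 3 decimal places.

Field E=4, E=4: +4·20° lon, +4·10° lat → SW at lon -100°, lat -50°.
Square 6, 1: +6·2° lon, +1·1° lat → SW at lon -88°, lat -49°.
Cell spans 2° lon × 1° lat.
west -88.000, east -86.000.

-88.000, -86.000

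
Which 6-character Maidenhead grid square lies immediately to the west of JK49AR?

JK39xr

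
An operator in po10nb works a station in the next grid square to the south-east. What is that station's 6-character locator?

PO10oa

Longitude subsquare n = 13; +1 → 14 = o.
Latitude subsquare b = 1; −1 → 0 = a.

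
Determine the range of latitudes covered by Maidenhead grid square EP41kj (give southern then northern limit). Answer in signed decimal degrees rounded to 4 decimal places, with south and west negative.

61.3750, 61.4167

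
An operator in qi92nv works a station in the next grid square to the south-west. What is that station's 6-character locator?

Longitude subsquare n = 13; −1 → 12 = m.
Latitude subsquare v = 21; −1 → 20 = u.

QI92mu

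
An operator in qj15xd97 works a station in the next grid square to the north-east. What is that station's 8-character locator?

QJ25ad08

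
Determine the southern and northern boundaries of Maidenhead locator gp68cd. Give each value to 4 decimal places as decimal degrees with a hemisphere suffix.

Field G=6, P=15: +6·20° lon, +15·10° lat → SW at lon -60°, lat 60°.
Square 6, 8: +6·2° lon, +8·1° lat → SW at lon -48°, lat 68°.
Subsquare c=2, d=3: +2·0.0833333° lon, +3·0.0416667° lat → SW at lon -47.8333°, lat 68.125°.
Cell spans 0.0833333° lon × 0.0416667° lat.
south 68.1250° N, north 68.1667° N.

68.1250° N, 68.1667° N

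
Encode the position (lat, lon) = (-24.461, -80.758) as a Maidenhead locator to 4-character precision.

EG95

Offset from 180°W / 90°S: lon 99.24°, lat 65.54°.
Field: 99.24/20 → 4 → E, 65.54/10 → 6 → G; chars EG.
Square: 19.24/2 → 9, 5.54/1 → 5; chars 95.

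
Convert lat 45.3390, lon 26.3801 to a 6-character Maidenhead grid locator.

Add 180° to longitude and 90° to latitude: 206.3801, 135.3390.
Field (20°×10°, letters A–R): 206.3801/20 → 10 → K, 135.3390/10 → 13 → N; chars KN.
Square (2°×1°, digits 0–9): 6.3801/2 → 3, 5.3390/1 → 5; chars 35.
Subsquare (5′×2.5′, letters a–x): 0.3801/0.0833333 → 4 → e, 0.3390/0.0416667 → 8 → i; chars ei.

KN35ei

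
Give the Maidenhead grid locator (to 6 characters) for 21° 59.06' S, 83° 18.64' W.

EG88ia

Add 180° to longitude and 90° to latitude: 96.6893, 68.0157.
Field (20°×10°, letters A–R): 96.6893/20 → 4 → E, 68.0157/10 → 6 → G; chars EG.
Square (2°×1°, digits 0–9): 16.6893/2 → 8, 8.0157/1 → 8; chars 88.
Subsquare (5′×2.5′, letters a–x): 0.6893/0.0833333 → 8 → i, 0.0157/0.0416667 → 0 → a; chars ia.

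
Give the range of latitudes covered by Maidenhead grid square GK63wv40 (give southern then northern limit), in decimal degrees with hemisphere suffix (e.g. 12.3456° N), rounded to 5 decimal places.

13.87500° N, 13.87917° N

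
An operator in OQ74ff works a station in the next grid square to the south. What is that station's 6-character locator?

OQ74fe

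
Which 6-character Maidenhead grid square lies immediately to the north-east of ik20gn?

IK20ho

Longitude subsquare g = 6; +1 → 7 = h.
Latitude subsquare n = 13; +1 → 14 = o.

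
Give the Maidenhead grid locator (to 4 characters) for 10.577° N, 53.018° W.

Add 180° to longitude and 90° to latitude: 126.98, 100.58.
Field: 126.98/20 → 6 → G, 100.58/10 → 10 → K; chars GK.
Square: 6.98/2 → 3, 0.58/1 → 0; chars 30.

GK30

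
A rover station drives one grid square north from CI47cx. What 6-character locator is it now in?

Latitude subsquare x = 23; +1 → 24, wraps to 0 = a, carry into square.
Latitude square 7; +1 → 8.
The longitude characters are unchanged.

CI48ca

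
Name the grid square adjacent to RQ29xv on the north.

RQ29xw

Latitude subsquare v = 21; +1 → 22 = w.
The longitude characters are unchanged.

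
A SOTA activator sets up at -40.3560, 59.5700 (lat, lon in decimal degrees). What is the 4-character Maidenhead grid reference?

Offset from 180°W / 90°S: lon 239.57°, lat 49.64°.
Field (20°×10°, letters A–R): 239.57/20 → 11 → L, 49.64/10 → 4 → E; chars LE.
Square (2°×1°, digits 0–9): 19.57/2 → 9, 9.64/1 → 9; chars 99.

LE99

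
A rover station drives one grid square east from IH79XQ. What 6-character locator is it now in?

Longitude subsquare x = 23; +1 → 24, wraps to 0 = a, carry into square.
Longitude square 7; +1 → 8.
The latitude characters are unchanged.

IH89aq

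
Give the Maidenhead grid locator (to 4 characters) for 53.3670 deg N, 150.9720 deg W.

BO43

Shift to the Maidenhead origin (180°W, 90°S): lon 29.03, lat 143.37.
Field (20°×10°, letters A–R): lon ⌊29.03/20⌋ = 1 → B; lat ⌊143.37/10⌋ = 14 → O.
Square (2°×1°, digits 0–9): lon ⌊9.03/2⌋ = 4; lat ⌊3.37/1⌋ = 3.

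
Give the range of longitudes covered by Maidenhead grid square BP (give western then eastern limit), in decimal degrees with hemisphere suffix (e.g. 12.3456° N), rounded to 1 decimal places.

Field B=1, P=15: +1·20° lon, +15·10° lat → SW at lon -160°, lat 60°.
Cell spans 20° lon × 10° lat.
west 160.0° W, east 140.0° W.

160.0° W, 140.0° W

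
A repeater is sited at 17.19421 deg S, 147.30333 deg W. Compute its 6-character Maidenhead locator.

BH62it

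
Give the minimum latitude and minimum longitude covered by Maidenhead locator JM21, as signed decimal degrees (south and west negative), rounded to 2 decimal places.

31.00, 4.00

Field J=9, M=12: +9·20° lon, +12·10° lat → SW at lon 0°, lat 30°.
Square 2, 1: +2·2° lon, +1·1° lat → SW at lon 4°, lat 31°.
latitude 31.00, longitude 4.00.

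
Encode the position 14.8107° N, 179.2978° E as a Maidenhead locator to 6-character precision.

RK94pt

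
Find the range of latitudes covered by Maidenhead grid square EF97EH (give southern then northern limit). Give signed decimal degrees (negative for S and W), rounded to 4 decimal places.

Field E=4, F=5: +4·20° lon, +5·10° lat → SW at lon -100°, lat -40°.
Square 9, 7: +9·2° lon, +7·1° lat → SW at lon -82°, lat -33°.
Subsquare e=4, h=7: +4·0.0833333° lon, +7·0.0416667° lat → SW at lon -81.6667°, lat -32.7083°.
Cell spans 0.0833333° lon × 0.0416667° lat.
south -32.7083, north -32.6667.

-32.7083, -32.6667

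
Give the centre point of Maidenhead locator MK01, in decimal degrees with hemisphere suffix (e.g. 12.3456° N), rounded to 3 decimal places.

Field M=12, K=10: +12·20° lon, +10·10° lat → SW at lon 60°, lat 10°.
Square 0, 1: +0·2° lon, +1·1° lat → SW at lon 60°, lat 11°.
Cell spans 2° lon × 1° lat. Centre is SW corner plus half of each.
latitude 11.500° N, longitude 61.000° E.

11.500° N, 61.000° E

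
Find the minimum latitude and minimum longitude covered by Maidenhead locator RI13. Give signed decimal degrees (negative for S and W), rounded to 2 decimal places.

Field R=17, I=8: +17·20° lon, +8·10° lat → SW at lon 160°, lat -10°.
Square 1, 3: +1·2° lon, +3·1° lat → SW at lon 162°, lat -7°.
latitude -7.00, longitude 162.00.

-7.00, 162.00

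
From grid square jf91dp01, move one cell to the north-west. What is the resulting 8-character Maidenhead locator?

JF91cp92

Longitude extended square 0; −1 → -1, wraps to 9, carry into subsquare.
Longitude subsquare d = 3; −1 → 2 = c.
Latitude extended square 1; +1 → 2.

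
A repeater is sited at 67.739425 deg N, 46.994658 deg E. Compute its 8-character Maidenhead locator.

Add 180° to longitude and 90° to latitude: 226.99466, 157.73942.
Field: 226.99466/20 → 11 → L, 157.73942/10 → 15 → P; chars LP.
Square: 6.99466/2 → 3, 7.73942/1 → 7; chars 37.
Subsquare: 0.99466/0.0833333 → 11 → l, 0.73942/0.0416667 → 17 → r; chars lr.
Extended square: 0.07799/0.00833333 → 9, 0.03109/0.00416667 → 7; chars 97.

LP37lr97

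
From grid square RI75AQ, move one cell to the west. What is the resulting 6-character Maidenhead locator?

Longitude subsquare a = 0; −1 → -1, wraps to 23 = x, carry into square.
Longitude square 7; −1 → 6.
The latitude characters are unchanged.

RI65xq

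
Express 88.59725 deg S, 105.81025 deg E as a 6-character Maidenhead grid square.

OA21vj

Add 180° to longitude and 90° to latitude: 285.8102, 1.4027.
Field: 285.8102/20 → 14 → O, 1.4027/10 → 0 → A; chars OA.
Square: 5.8102/2 → 2, 1.4027/1 → 1; chars 21.
Subsquare: 1.8102/0.0833333 → 21 → v, 0.4027/0.0416667 → 9 → j; chars vj.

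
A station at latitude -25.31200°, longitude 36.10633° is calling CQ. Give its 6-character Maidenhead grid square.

Add 180° to longitude and 90° to latitude: 216.1063, 64.6880.
Field (20°×10°, letters A–R): 216.1063/20 → 10 → K, 64.6880/10 → 6 → G; chars KG.
Square (2°×1°, digits 0–9): 16.1063/2 → 8, 4.6880/1 → 4; chars 84.
Subsquare (5′×2.5′, letters a–x): 0.1063/0.0833333 → 1 → b, 0.6880/0.0416667 → 16 → q; chars bq.

KG84bq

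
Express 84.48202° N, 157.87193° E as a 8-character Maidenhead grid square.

Add 180° to longitude and 90° to latitude: 337.87193, 174.48202.
Field: 337.87193/20 → 16 → Q, 174.48202/10 → 17 → R; chars QR.
Square: 17.87193/2 → 8, 4.48202/1 → 4; chars 84.
Subsquare: 1.87193/0.0833333 → 22 → w, 0.48202/0.0416667 → 11 → l; chars wl.
Extended square: 0.03860/0.00833333 → 4, 0.02369/0.00416667 → 5; chars 45.

QR84wl45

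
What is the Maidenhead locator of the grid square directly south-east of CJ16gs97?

Longitude extended square 9; +1 → 10, wraps to 0, carry into subsquare.
Longitude subsquare g = 6; +1 → 7 = h.
Latitude extended square 7; −1 → 6.

CJ16hs06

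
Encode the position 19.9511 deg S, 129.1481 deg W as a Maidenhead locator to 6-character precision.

Shift to the Maidenhead origin (180°W, 90°S): lon 50.8519, lat 70.0489.
Field (20°×10°, letters A–R): 50.8519/20 → 2 → C, 70.0489/10 → 7 → H; chars CH.
Square (2°×1°, digits 0–9): 10.8519/2 → 5, 0.0489/1 → 0; chars 50.
Subsquare (5′×2.5′, letters a–x): 0.8519/0.0833333 → 10 → k, 0.0489/0.0416667 → 1 → b; chars kb.

CH50kb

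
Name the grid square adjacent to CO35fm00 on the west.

CO35em90

Longitude extended square 0; −1 → -1, wraps to 9, carry into subsquare.
Longitude subsquare f = 5; −1 → 4 = e.
The latitude characters are unchanged.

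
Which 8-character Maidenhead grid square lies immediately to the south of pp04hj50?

PP04hi59

Latitude extended square 0; −1 → -1, wraps to 9, carry into subsquare.
Latitude subsquare j = 9; −1 → 8 = i.
The longitude characters are unchanged.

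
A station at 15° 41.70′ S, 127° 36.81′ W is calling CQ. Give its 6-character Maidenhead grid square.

CH64eh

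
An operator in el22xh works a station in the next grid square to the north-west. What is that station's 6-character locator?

EL22wi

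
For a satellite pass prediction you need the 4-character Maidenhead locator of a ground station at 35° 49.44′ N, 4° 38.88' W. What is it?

Shift to the Maidenhead origin (180°W, 90°S): lon 175.35, lat 125.82.
Field: 175.35/20 → 8 → I, 125.82/10 → 12 → M; chars IM.
Square: 15.35/2 → 7, 5.82/1 → 5; chars 75.

IM75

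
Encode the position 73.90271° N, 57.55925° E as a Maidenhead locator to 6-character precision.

LQ83sv

Offset from 180°W / 90°S: lon 237.5592°, lat 163.9027°.
Field: 237.5592/20 → 11 → L, 163.9027/10 → 16 → Q; chars LQ.
Square: 17.5592/2 → 8, 3.9027/1 → 3; chars 83.
Subsquare: 1.5592/0.0833333 → 18 → s, 0.9027/0.0416667 → 21 → v; chars sv.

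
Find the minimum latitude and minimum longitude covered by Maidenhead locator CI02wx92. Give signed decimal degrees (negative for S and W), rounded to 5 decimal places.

-7.03333, -138.09167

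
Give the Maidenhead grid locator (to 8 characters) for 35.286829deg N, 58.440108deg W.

Shift to the Maidenhead origin (180°W, 90°S): lon 121.55989, lat 125.28683.
Field: 121.55989/20 → 6 → G, 125.28683/10 → 12 → M; chars GM.
Square: 1.55989/2 → 0, 5.28683/1 → 5; chars 05.
Subsquare: 1.55989/0.0833333 → 18 → s, 0.28683/0.0416667 → 6 → g; chars sg.
Extended square: 0.05989/0.00833333 → 7, 0.03683/0.00416667 → 8; chars 78.

GM05sg78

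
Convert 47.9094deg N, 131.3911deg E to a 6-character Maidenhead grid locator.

Shift to the Maidenhead origin (180°W, 90°S): lon 311.3911, lat 137.9094.
Field: 311.3911/20 → 15 → P, 137.9094/10 → 13 → N; chars PN.
Square: 11.3911/2 → 5, 7.9094/1 → 7; chars 57.
Subsquare: 1.3911/0.0833333 → 16 → q, 0.9094/0.0416667 → 21 → v; chars qv.

PN57qv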